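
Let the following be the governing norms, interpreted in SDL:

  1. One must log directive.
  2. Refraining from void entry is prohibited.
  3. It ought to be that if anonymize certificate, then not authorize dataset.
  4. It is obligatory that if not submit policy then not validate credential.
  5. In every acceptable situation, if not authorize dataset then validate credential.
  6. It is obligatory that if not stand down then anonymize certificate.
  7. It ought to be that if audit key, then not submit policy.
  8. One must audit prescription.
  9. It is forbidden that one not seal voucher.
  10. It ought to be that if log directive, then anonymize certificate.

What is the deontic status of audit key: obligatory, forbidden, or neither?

From premise 1 we have O(log_directive).
Premise 10 is O(log_directive → anonymize_certificate); since O(log_directive), deontic closure gives O(anonymize_certificate).
Premise 3 is O(anonymize_certificate → ¬authorize_dataset); since O(anonymize_certificate), deontic closure gives O(¬authorize_dataset).
Applying K to premise 5 (O(¬authorize_dataset → validate_credential)) and O(¬authorize_dataset) yields O(validate_credential).
Premise 4, O(¬submit_policy → ¬validate_credential), contraposes to O(validate_credential → submit_policy); with O(validate_credential) we get O(submit_policy).
Premise 7, O(audit_key → ¬submit_policy), contraposes to O(submit_policy → ¬audit_key); with O(submit_policy) we get O(¬audit_key).
Premises 2, 6, 8, 9 do not contribute to this derivation.
Thus O(¬audit_key), which is F(audit_key): audit_key is forbidden.

Forbidden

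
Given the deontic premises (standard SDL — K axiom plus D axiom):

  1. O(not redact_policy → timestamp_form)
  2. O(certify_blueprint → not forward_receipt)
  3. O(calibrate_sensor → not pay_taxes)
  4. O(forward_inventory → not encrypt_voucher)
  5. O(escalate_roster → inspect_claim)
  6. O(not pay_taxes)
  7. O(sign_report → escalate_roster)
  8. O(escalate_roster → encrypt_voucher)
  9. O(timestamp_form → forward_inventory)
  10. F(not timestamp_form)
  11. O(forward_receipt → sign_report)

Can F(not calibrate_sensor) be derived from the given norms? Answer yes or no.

Premise 3 is O(calibrate_sensor → not pay_taxes); even if O(not pay_taxes) held, inferring O(calibrate_sensor) would be affirming the consequent — invalid.
No other premise forces O(calibrate_sensor). An ideal world satisfying every premise can still have not calibrate_sensor true, so F(not calibrate_sensor) is not derivable.

No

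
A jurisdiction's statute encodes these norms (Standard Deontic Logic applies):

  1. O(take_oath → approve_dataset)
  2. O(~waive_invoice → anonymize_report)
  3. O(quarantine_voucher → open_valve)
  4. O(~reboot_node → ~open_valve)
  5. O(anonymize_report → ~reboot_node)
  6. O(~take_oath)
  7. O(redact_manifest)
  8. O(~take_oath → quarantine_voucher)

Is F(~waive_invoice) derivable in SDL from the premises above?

Premise 6 states O(~take_oath) outright.
Premise 8 is O(~take_oath → quarantine_voucher); since O(~take_oath), deontic closure gives O(quarantine_voucher).
Applying K to premise 3 (O(quarantine_voucher → open_valve)) and O(quarantine_voucher) yields O(open_valve).
Premise 4, O(~reboot_node → ~open_valve), contraposes to O(open_valve → reboot_node); with O(open_valve) we get O(reboot_node).
Premise 5, O(anonymize_report → ~reboot_node), contraposes to O(reboot_node → ~anonymize_report); with O(reboot_node) we get O(~anonymize_report).
The contrapositive of premise 2 (O(~waive_invoice → anonymize_report)) is O(~anonymize_report → waive_invoice), and O(~anonymize_report) is already established, so O(waive_invoice).
Premises 1, 7 do not contribute to this derivation.
So O(waive_invoice) holds, i.e. F(~waive_invoice). The claim follows.

Yes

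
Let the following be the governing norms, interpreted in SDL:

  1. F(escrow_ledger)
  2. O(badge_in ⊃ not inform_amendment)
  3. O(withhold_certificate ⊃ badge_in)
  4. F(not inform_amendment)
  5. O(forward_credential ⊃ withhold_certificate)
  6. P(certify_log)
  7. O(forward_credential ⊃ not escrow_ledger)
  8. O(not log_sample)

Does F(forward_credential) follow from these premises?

Premise 4 is F(not inform_amendment), i.e. O(inform_amendment).
The contrapositive of premise 2 (O(badge_in ⊃ not inform_amendment)) is O(inform_amendment ⊃ not badge_in), and O(inform_amendment) is already established, so O(not badge_in).
The contrapositive of premise 3 (O(withhold_certificate ⊃ badge_in)) is O(not badge_in ⊃ not withhold_certificate), and O(not badge_in) is already established, so O(not withhold_certificate).
The contrapositive of premise 5 (O(forward_credential ⊃ withhold_certificate)) is O(not withhold_certificate ⊃ not forward_credential), and O(not withhold_certificate) is already established, so O(not forward_credential).
Premises 1, 6, 7, 8 do not contribute to this derivation.
So O(not forward_credential) holds, i.e. F(forward_credential). The claim follows.

Yes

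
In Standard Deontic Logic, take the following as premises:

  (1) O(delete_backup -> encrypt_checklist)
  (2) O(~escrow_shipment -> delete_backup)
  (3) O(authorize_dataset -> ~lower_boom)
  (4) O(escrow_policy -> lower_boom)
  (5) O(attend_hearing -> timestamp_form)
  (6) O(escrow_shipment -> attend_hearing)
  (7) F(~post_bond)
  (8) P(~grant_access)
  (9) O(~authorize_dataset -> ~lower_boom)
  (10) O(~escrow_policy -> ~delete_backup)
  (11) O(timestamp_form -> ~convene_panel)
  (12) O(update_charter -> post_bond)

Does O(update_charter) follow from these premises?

No

Premise 12 is O(update_charter -> post_bond); even if O(post_bond) held, inferring O(update_charter) would be affirming the consequent — invalid.
No other premise forces O(update_charter). An ideal world satisfying every premise can still have update_charter false, so O(update_charter) is not derivable.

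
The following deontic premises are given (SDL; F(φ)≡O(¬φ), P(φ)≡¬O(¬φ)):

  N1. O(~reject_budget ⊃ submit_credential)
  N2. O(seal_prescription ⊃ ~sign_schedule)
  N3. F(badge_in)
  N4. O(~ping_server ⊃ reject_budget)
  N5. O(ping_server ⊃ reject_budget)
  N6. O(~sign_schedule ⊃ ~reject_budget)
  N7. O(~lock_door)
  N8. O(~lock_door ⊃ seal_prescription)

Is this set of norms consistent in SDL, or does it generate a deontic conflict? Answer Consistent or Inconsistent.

Premises 5 and 4 cover both cases: O(ping_server ⊃ reject_budget) and O(~ping_server ⊃ reject_budget). Since ping_server ∨ ~ping_server is a tautology, O(reject_budget) follows.
Premise 6, O(~sign_schedule ⊃ ~reject_budget), contraposes to O(reject_budget ⊃ sign_schedule); with O(reject_budget) we get O(sign_schedule).
Premise 2 is O(seal_prescription ⊃ ~sign_schedule); contrapositively O(sign_schedule ⊃ ~seal_prescription). Since O(sign_schedule) holds, K gives O(~seal_prescription).
Premise 8 is O(~lock_door ⊃ seal_prescription); contrapositively O(~seal_prescription ⊃ lock_door). Since O(~seal_prescription) holds, K gives O(lock_door).
However, premise 7 gives O(~lock_door).
We now have both O(lock_door) and O(~lock_door) — lock_door is simultaneously obligatory and forbidden, violating the D-axiom.

Inconsistent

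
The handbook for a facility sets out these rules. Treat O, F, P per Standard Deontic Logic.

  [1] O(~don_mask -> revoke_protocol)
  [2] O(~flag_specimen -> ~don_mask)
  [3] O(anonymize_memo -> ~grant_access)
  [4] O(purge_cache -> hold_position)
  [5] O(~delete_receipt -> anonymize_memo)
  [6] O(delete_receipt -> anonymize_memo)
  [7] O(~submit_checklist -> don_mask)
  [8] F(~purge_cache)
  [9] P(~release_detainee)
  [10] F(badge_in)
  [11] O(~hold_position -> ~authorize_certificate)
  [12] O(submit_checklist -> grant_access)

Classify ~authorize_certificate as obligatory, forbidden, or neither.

Neither

Premise 11 is O(~hold_position -> ~authorize_certificate), but O(~hold_position) is not derivable from the premises, so it does not yield O(~authorize_certificate).
No premise or chain of K-axiom applications forces O(~authorize_certificate), and none forces O(authorize_certificate). So ~authorize_certificate is neither obligatory nor forbidden under these norms.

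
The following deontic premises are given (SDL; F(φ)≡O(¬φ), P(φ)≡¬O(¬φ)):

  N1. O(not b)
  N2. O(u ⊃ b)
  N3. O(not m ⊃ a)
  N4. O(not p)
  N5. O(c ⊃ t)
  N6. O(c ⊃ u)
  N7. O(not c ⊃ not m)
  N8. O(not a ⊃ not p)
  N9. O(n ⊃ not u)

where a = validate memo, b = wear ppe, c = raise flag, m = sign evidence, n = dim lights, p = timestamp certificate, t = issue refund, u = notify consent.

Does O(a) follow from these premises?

From premise 1 we have O(not b).
Premise 2, O(u ⊃ b), contraposes to O(not b ⊃ not u); with O(not b) we get O(not u).
Premise 6 is O(c ⊃ u); contrapositively O(not u ⊃ not c). Since O(not u) holds, K gives O(not c).
From O(not c) and premise 7, O(not c ⊃ not m), we obtain O(not m).
Premise 3 is O(not m ⊃ a); since O(not m), deontic closure gives O(a).
Premises 4, 5, 8, 9 do not contribute to this derivation.
So O(a) follows.

Yes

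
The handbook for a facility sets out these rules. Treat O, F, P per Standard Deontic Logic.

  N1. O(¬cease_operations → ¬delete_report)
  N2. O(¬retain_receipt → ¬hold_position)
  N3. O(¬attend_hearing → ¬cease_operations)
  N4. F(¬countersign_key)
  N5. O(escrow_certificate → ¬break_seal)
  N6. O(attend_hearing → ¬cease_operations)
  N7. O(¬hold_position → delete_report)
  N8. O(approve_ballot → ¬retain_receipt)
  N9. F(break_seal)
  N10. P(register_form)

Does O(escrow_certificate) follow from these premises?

Premise 5 is O(escrow_certificate → ¬break_seal); even if O(¬break_seal) held, inferring O(escrow_certificate) would be affirming the consequent — invalid.
No other premise forces O(escrow_certificate). An ideal world satisfying every premise can still have escrow_certificate false, so O(escrow_certificate) is not derivable.

No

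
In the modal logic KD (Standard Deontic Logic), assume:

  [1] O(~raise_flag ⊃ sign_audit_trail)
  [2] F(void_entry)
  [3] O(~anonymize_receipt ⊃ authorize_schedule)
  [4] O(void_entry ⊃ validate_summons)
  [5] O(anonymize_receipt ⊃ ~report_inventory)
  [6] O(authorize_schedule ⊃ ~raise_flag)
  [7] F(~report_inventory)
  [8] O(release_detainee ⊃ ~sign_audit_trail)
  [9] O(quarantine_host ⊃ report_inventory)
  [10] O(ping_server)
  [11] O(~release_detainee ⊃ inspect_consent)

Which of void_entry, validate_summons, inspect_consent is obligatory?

inspect_consent

F(~report_inventory) at premise 7 means O(report_inventory).
Premise 5 is O(anonymize_receipt ⊃ ~report_inventory); contrapositively O(report_inventory ⊃ ~anonymize_receipt). Since O(report_inventory) holds, K gives O(~anonymize_receipt).
With premise 3, O(~anonymize_receipt ⊃ authorize_schedule), the K-axiom yields O(authorize_schedule).
From O(authorize_schedule) and premise 6, O(authorize_schedule ⊃ ~raise_flag), we obtain O(~raise_flag).
From O(~raise_flag) and premise 1, O(~raise_flag ⊃ sign_audit_trail), we obtain O(sign_audit_trail).
Premise 8 is O(release_detainee ⊃ ~sign_audit_trail); contrapositively O(sign_audit_trail ⊃ ~release_detainee). Since O(sign_audit_trail) holds, K gives O(~release_detainee).
Applying K to premise 11 (O(~release_detainee ⊃ inspect_consent)) and O(~release_detainee) yields O(inspect_consent).
So O(inspect_consent) holds — inspect_consent is obligatory. None of the other listed options is made obligatory by any chain of premises.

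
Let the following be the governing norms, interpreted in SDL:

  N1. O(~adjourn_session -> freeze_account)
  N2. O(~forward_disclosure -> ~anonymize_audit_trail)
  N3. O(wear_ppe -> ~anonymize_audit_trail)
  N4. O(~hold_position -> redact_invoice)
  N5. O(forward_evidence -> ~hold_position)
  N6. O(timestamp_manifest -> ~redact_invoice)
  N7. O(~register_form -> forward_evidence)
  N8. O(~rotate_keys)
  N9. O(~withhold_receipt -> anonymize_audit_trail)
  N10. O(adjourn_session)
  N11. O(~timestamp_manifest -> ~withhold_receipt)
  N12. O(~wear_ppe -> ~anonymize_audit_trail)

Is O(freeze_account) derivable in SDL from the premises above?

No

Premise 1 is O(~adjourn_session -> freeze_account), but O(~adjourn_session) is not derivable from the premises, so it does not yield O(freeze_account).
No other premise forces O(freeze_account). An ideal world satisfying every premise can still have freeze_account false, so O(freeze_account) is not derivable.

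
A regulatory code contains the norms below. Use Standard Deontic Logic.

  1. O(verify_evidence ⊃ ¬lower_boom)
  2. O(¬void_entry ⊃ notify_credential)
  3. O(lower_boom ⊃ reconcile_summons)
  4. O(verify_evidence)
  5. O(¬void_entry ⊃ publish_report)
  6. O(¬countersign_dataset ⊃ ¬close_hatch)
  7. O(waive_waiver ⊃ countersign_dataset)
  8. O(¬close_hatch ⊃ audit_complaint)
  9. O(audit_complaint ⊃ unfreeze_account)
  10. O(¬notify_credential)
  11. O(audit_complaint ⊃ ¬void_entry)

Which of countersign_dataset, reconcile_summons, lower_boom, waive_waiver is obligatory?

Premise 10 states O(¬notify_credential) outright.
Premise 2 is O(¬void_entry ⊃ notify_credential); contrapositively O(¬notify_credential ⊃ void_entry). Since O(¬notify_credential) holds, K gives O(void_entry).
Premise 11, O(audit_complaint ⊃ ¬void_entry), contraposes to O(void_entry ⊃ ¬audit_complaint); with O(void_entry) we get O(¬audit_complaint).
The contrapositive of premise 8 (O(¬close_hatch ⊃ audit_complaint)) is O(¬audit_complaint ⊃ close_hatch), and O(¬audit_complaint) is already established, so O(close_hatch).
Premise 6 is O(¬countersign_dataset ⊃ ¬close_hatch); contrapositively O(close_hatch ⊃ countersign_dataset). Since O(close_hatch) holds, K gives O(countersign_dataset).
So O(countersign_dataset) holds — countersign_dataset is obligatory. None of the other listed options is made obligatory by any chain of premises.

countersign_dataset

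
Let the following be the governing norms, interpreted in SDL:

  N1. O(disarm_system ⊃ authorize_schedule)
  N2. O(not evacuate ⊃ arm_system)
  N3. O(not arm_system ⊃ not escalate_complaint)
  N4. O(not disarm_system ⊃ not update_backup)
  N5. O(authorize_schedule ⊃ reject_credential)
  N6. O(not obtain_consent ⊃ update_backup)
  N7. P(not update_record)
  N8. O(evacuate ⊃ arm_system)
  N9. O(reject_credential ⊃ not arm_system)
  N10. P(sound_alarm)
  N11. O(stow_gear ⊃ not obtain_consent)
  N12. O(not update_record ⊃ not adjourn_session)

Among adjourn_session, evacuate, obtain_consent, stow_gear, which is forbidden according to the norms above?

Premises 2 and 8 are O(not evacuate ⊃ arm_system) and O(evacuate ⊃ arm_system); every ideal world satisfies not evacuate or evacuate, so in either case arm_system holds — hence O(arm_system).
Premise 9, O(reject_credential ⊃ not arm_system), contraposes to O(arm_system ⊃ not reject_credential); with O(arm_system) we get O(not reject_credential).
Premise 5 is O(authorize_schedule ⊃ reject_credential); contrapositively O(not reject_credential ⊃ not authorize_schedule). Since O(not reject_credential) holds, K gives O(not authorize_schedule).
The contrapositive of premise 1 (O(disarm_system ⊃ authorize_schedule)) is O(not authorize_schedule ⊃ not disarm_system), and O(not authorize_schedule) is already established, so O(not disarm_system).
Premise 4 is O(not disarm_system ⊃ not update_backup); since O(not disarm_system), deontic closure gives O(not update_backup).
Premise 6 is O(not obtain_consent ⊃ update_backup); contrapositively O(not update_backup ⊃ obtain_consent). Since O(not update_backup) holds, K gives O(obtain_consent).
Premise 11 is O(stow_gear ⊃ not obtain_consent); contrapositively O(obtain_consent ⊃ not stow_gear). Since O(obtain_consent) holds, K gives O(not stow_gear).
So O(not stow_gear) holds, i.e. stow_gear is forbidden. None of the other listed options is forbidden under the premises.

stow_gear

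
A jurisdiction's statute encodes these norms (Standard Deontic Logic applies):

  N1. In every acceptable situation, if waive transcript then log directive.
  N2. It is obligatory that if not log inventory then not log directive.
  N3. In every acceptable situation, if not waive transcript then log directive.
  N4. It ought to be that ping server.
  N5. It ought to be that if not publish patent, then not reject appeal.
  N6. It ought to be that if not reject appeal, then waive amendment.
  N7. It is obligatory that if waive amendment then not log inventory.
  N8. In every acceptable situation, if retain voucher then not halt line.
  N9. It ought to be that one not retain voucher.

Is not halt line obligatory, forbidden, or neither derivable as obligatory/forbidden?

Neither

Premise 8 is O(retain_voucher → ¬halt_line), but O(retain_voucher) is not derivable from the premises, so it does not yield O(¬halt_line).
No premise or chain of K-axiom applications forces O(¬halt_line), and none forces O(halt_line). So ¬halt_line is neither obligatory nor forbidden under these norms.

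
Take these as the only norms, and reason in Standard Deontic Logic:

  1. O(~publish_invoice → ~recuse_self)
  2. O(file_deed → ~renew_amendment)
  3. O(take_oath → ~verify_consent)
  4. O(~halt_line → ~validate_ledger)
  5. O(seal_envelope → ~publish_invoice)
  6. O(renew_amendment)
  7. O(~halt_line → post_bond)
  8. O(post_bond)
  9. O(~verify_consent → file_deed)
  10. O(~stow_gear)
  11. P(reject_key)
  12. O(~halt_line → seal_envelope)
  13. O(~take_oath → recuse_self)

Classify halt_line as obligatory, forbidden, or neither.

Obligatory

Premise 6 states O(renew_amendment) outright.
Premise 2 is O(file_deed → ~renew_amendment); contrapositively O(renew_amendment → ~file_deed). Since O(renew_amendment) holds, K gives O(~file_deed).
The contrapositive of premise 9 (O(~verify_consent → file_deed)) is O(~file_deed → verify_consent), and O(~file_deed) is already established, so O(verify_consent).
Premise 3 is O(take_oath → ~verify_consent); contrapositively O(verify_consent → ~take_oath). Since O(verify_consent) holds, K gives O(~take_oath).
From O(~take_oath) and premise 13, O(~take_oath → recuse_self), we obtain O(recuse_self).
The contrapositive of premise 1 (O(~publish_invoice → ~recuse_self)) is O(recuse_self → publish_invoice), and O(recuse_self) is already established, so O(publish_invoice).
Premise 5, O(seal_envelope → ~publish_invoice), contraposes to O(publish_invoice → ~seal_envelope); with O(publish_invoice) we get O(~seal_envelope).
Premise 12 is O(~halt_line → seal_envelope); contrapositively O(~seal_envelope → halt_line). Since O(~seal_envelope) holds, K gives O(halt_line).
Premises 4, 7, 8, 10, 11 do not contribute to this derivation.
Hence halt_line is obligatory.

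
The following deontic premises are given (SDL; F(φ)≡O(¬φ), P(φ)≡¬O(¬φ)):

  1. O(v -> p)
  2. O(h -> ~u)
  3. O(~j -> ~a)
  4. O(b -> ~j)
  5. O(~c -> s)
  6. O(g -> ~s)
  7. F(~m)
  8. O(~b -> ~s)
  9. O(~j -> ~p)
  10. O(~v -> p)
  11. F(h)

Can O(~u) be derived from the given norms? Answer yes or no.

Premise 2 is O(h -> ~u), but O(h) is not derivable from the premises, so it does not yield O(~u).
No other premise forces O(~u). An ideal world satisfying every premise can still have ~u false, so O(~u) is not derivable.

No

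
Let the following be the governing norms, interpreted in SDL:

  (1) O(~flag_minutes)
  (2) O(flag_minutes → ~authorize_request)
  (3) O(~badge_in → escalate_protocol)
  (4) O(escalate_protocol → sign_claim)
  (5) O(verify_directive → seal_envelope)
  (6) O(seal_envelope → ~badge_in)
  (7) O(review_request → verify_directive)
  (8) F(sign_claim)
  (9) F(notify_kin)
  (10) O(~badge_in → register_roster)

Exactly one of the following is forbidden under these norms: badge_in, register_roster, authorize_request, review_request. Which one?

Premise 8, F(sign_claim), is equivalent to O(~sign_claim).
Premise 4, O(escalate_protocol → sign_claim), contraposes to O(~sign_claim → ~escalate_protocol); with O(~sign_claim) we get O(~escalate_protocol).
Premise 3, O(~badge_in → escalate_protocol), contraposes to O(~escalate_protocol → badge_in); with O(~escalate_protocol) we get O(badge_in).
The contrapositive of premise 6 (O(seal_envelope → ~badge_in)) is O(badge_in → ~seal_envelope), and O(badge_in) is already established, so O(~seal_envelope).
Premise 5 is O(verify_directive → seal_envelope); contrapositively O(~seal_envelope → ~verify_directive). Since O(~seal_envelope) holds, K gives O(~verify_directive).
Premise 7 is O(review_request → verify_directive); contrapositively O(~verify_directive → ~review_request). Since O(~verify_directive) holds, K gives O(~review_request).
So O(~review_request) holds, i.e. review_request is forbidden. None of the other listed options is forbidden under the premises.

review_request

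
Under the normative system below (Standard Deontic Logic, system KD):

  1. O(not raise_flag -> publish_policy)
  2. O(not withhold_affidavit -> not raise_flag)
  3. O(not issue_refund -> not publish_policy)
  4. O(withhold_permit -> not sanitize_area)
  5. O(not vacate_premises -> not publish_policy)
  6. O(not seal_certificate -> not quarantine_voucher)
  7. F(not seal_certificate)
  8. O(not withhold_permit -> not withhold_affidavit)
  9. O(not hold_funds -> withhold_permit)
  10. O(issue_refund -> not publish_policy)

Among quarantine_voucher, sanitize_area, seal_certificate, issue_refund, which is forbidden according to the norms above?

Premises 3 and 10 are O(not issue_refund -> not publish_policy) and O(issue_refund -> not publish_policy); every ideal world satisfies not issue_refund or issue_refund, so in either case not publish_policy holds — hence O(not publish_policy).
The contrapositive of premise 1 (O(not raise_flag -> publish_policy)) is O(not publish_policy -> raise_flag), and O(not publish_policy) is already established, so O(raise_flag).
Premise 2 is O(not withhold_affidavit -> not raise_flag); contrapositively O(raise_flag -> withhold_affidavit). Since O(raise_flag) holds, K gives O(withhold_affidavit).
Premise 8, O(not withhold_permit -> not withhold_affidavit), contraposes to O(withhold_affidavit -> withhold_permit); with O(withhold_affidavit) we get O(withhold_permit).
Premise 4 is O(withhold_permit -> not sanitize_area); since O(withhold_permit), deontic closure gives O(not sanitize_area).
So O(not sanitize_area) holds, i.e. sanitize_area is forbidden. None of the other listed options is forbidden under the premises.

sanitize_area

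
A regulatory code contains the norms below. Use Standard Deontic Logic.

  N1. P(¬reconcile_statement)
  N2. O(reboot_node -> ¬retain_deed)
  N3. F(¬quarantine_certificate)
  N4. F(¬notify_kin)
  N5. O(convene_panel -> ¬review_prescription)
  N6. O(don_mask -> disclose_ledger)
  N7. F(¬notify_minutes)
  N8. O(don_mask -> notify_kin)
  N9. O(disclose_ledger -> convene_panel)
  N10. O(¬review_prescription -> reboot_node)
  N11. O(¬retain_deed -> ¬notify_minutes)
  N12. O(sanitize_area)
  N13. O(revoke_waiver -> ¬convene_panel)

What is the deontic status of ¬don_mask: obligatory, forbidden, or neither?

Obligatory

Premise 7, F(¬notify_minutes), is equivalent to O(notify_minutes).
Premise 11 is O(¬retain_deed -> ¬notify_minutes); contrapositively O(notify_minutes -> retain_deed). Since O(notify_minutes) holds, K gives O(retain_deed).
Premise 2 is O(reboot_node -> ¬retain_deed); contrapositively O(retain_deed -> ¬reboot_node). Since O(retain_deed) holds, K gives O(¬reboot_node).
Premise 10, O(¬review_prescription -> reboot_node), contraposes to O(¬reboot_node -> review_prescription); with O(¬reboot_node) we get O(review_prescription).
The contrapositive of premise 5 (O(convene_panel -> ¬review_prescription)) is O(review_prescription -> ¬convene_panel), and O(review_prescription) is already established, so O(¬convene_panel).
Premise 9 is O(disclose_ledger -> convene_panel); contrapositively O(¬convene_panel -> ¬disclose_ledger). Since O(¬convene_panel) holds, K gives O(¬disclose_ledger).
The contrapositive of premise 6 (O(don_mask -> disclose_ledger)) is O(¬disclose_ledger -> ¬don_mask), and O(¬disclose_ledger) is already established, so O(¬don_mask).
Premises 1, 3, 4, 8, 12, 13 do not contribute to this derivation.
Hence ¬don_mask is obligatory.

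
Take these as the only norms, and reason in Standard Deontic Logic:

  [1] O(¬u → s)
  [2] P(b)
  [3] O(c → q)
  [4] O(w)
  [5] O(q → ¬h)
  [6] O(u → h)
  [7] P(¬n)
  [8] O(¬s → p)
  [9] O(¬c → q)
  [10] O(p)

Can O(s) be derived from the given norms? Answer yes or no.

Yes

By case analysis on c: premise 3 gives O(c → q) and premise 9 gives O(¬c → q), so O(q) either way.
From O(q) and premise 5, O(q → ¬h), we obtain O(¬h).
Premise 6, O(u → h), contraposes to O(¬h → ¬u); with O(¬h) we get O(¬u).
From O(¬u) and premise 1, O(¬u → s), we obtain O(s).
Premises 2, 4, 7, 8, 10 do not contribute to this derivation.
So O(s) follows.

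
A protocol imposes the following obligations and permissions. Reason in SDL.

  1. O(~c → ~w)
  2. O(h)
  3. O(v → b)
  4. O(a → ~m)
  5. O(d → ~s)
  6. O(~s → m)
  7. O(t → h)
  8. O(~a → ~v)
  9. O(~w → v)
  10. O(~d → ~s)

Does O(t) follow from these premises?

Premise 7 is O(t → h); even if O(h) held, inferring O(t) would be affirming the consequent — invalid.
No other premise forces O(t). An ideal world satisfying every premise can still have t false, so O(t) is not derivable.

No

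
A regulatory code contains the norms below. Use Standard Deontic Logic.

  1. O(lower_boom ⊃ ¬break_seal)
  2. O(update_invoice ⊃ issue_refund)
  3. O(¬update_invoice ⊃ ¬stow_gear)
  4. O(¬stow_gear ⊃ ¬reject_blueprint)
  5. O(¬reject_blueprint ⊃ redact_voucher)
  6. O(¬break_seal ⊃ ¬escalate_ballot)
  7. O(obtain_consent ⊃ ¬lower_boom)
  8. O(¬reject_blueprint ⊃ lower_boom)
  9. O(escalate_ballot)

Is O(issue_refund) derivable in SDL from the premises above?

Premise 9 gives O(escalate_ballot).
Premise 6 is O(¬break_seal ⊃ ¬escalate_ballot); contrapositively O(escalate_ballot ⊃ break_seal). Since O(escalate_ballot) holds, K gives O(break_seal).
Premise 1 is O(lower_boom ⊃ ¬break_seal); contrapositively O(break_seal ⊃ ¬lower_boom). Since O(break_seal) holds, K gives O(¬lower_boom).
Premise 8 is O(¬reject_blueprint ⊃ lower_boom); contrapositively O(¬lower_boom ⊃ reject_blueprint). Since O(¬lower_boom) holds, K gives O(reject_blueprint).
Premise 4 is O(¬stow_gear ⊃ ¬reject_blueprint); contrapositively O(reject_blueprint ⊃ stow_gear). Since O(reject_blueprint) holds, K gives O(stow_gear).
The contrapositive of premise 3 (O(¬update_invoice ⊃ ¬stow_gear)) is O(stow_gear ⊃ update_invoice), and O(stow_gear) is already established, so O(update_invoice).
With premise 2, O(update_invoice ⊃ issue_refund), the K-axiom yields O(issue_refund).
Premises 5, 7 do not contribute to this derivation.
So O(issue_refund) follows.

Yes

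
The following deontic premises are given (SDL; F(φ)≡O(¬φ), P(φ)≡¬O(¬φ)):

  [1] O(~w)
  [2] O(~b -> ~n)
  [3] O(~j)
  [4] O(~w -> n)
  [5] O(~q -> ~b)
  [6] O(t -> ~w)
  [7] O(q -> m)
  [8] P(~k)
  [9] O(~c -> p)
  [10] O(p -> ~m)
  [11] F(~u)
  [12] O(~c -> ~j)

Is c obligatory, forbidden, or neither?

Obligatory

From premise 1 we have O(~w).
From O(~w) and premise 4, O(~w -> n), we obtain O(n).
Premise 2 is O(~b -> ~n); contrapositively O(n -> b). Since O(n) holds, K gives O(b).
The contrapositive of premise 5 (O(~q -> ~b)) is O(b -> q), and O(b) is already established, so O(q).
With premise 7, O(q -> m), the K-axiom yields O(m).
Premise 10 is O(p -> ~m); contrapositively O(m -> ~p). Since O(m) holds, K gives O(~p).
Premise 9, O(~c -> p), contraposes to O(~p -> c); with O(~p) we get O(c).
Premises 3, 6, 8, 11, 12 do not contribute to this derivation.
Hence c is obligatory.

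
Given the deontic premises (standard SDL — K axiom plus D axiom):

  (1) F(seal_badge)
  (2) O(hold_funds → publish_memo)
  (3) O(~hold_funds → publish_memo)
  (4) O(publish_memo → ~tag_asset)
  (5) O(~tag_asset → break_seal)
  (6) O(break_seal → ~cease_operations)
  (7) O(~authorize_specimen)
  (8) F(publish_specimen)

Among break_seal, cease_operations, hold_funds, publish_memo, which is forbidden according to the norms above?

Premises 3 and 2 cover both cases: O(~hold_funds → publish_memo) and O(hold_funds → publish_memo). Since ~hold_funds ∨ hold_funds is a tautology, O(publish_memo) follows.
From O(publish_memo) and premise 4, O(publish_memo → ~tag_asset), we obtain O(~tag_asset).
With premise 5, O(~tag_asset → break_seal), the K-axiom yields O(break_seal).
From O(break_seal) and premise 6, O(break_seal → ~cease_operations), we obtain O(~cease_operations).
So O(~cease_operations) holds, i.e. cease_operations is forbidden. None of the other listed options is forbidden under the premises.

cease_operations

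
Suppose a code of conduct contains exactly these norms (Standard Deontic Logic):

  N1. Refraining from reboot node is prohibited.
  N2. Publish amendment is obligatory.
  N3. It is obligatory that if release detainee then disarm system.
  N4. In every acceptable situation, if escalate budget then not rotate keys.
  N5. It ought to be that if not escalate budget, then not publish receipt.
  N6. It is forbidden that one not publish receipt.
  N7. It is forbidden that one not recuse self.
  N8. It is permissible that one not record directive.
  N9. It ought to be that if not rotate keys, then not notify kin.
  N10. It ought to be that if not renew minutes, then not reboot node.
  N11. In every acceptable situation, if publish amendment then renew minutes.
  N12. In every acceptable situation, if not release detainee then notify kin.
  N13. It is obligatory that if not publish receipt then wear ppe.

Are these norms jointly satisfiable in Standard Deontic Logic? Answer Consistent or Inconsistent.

Premise 10 is O(¬renew_minutes → ¬reboot_node), but O(¬renew_minutes) is not derivable from the premises, so it does not yield O(¬reboot_node).
So O(¬reboot_node) is not derivable, and the apparent clash with O(reboot_node) does not arise.
A world satisfying every obligation exists (e.g. disarm_system=true, escalate_budget=true, notify_kin=false, publish_amendment=true, publish_receipt=true, reboot_node=true, record_directive=false, recuse_self=true, release_detainee=true, renew_minutes=true, rotate_keys=false, wear_ppe=false); no atom is both obligatory and forbidden, so the set is consistent.

Consistent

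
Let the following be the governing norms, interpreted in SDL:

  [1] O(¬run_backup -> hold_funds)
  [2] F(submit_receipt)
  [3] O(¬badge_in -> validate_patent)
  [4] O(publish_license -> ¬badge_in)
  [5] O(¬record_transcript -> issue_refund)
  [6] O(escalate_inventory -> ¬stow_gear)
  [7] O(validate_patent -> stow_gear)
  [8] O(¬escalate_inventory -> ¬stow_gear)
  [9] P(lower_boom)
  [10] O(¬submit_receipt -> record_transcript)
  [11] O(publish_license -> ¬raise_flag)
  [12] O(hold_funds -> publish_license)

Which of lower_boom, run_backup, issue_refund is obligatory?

run_backup

Premises 6 and 8 cover both cases: O(escalate_inventory -> ¬stow_gear) and O(¬escalate_inventory -> ¬stow_gear). Since escalate_inventory ∨ ¬escalate_inventory is a tautology, O(¬stow_gear) follows.
Premise 7, O(validate_patent -> stow_gear), contraposes to O(¬stow_gear -> ¬validate_patent); with O(¬stow_gear) we get O(¬validate_patent).
Premise 3 is O(¬badge_in -> validate_patent); contrapositively O(¬validate_patent -> badge_in). Since O(¬validate_patent) holds, K gives O(badge_in).
Premise 4, O(publish_license -> ¬badge_in), contraposes to O(badge_in -> ¬publish_license); with O(badge_in) we get O(¬publish_license).
Premise 12 is O(hold_funds -> publish_license); contrapositively O(¬publish_license -> ¬hold_funds). Since O(¬publish_license) holds, K gives O(¬hold_funds).
Premise 1, O(¬run_backup -> hold_funds), contraposes to O(¬hold_funds -> run_backup); with O(¬hold_funds) we get O(run_backup).
So O(run_backup) holds — run_backup is obligatory. None of the other listed options is made obligatory by any chain of premises.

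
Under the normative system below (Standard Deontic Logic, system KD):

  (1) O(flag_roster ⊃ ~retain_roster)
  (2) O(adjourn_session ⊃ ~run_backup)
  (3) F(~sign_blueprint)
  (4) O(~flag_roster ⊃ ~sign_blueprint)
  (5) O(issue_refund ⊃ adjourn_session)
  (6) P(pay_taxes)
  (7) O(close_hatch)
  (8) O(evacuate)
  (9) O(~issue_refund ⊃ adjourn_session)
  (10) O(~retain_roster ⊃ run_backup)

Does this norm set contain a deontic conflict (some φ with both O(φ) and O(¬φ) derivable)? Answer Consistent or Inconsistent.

Premises 5 and 9 cover both cases: O(issue_refund ⊃ adjourn_session) and O(~issue_refund ⊃ adjourn_session). Since issue_refund ∨ ~issue_refund is a tautology, O(adjourn_session) follows.
Applying K to premise 2 (O(adjourn_session ⊃ ~run_backup)) and O(adjourn_session) yields O(~run_backup).
Premise 10 is O(~retain_roster ⊃ run_backup); contrapositively O(~run_backup ⊃ retain_roster). Since O(~run_backup) holds, K gives O(retain_roster).
Premise 1, O(flag_roster ⊃ ~retain_roster), contraposes to O(retain_roster ⊃ ~flag_roster); with O(retain_roster) we get O(~flag_roster).
With premise 4, O(~flag_roster ⊃ ~sign_blueprint), the K-axiom yields O(~sign_blueprint).
But premise 3, F(~sign_blueprint), means O(sign_blueprint).
We now have both O(~sign_blueprint) and O(sign_blueprint) — sign_blueprint is simultaneously obligatory and forbidden, violating the D-axiom.

Inconsistent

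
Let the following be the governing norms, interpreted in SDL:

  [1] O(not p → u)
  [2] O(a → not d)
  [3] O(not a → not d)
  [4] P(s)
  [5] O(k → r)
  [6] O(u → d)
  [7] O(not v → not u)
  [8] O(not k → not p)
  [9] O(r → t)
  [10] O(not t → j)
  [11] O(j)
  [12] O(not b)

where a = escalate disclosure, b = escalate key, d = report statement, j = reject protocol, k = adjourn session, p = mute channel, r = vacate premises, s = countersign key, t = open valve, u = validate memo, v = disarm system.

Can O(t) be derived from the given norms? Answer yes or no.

Premises 3 and 2 cover both cases: O(not a → not d) and O(a → not d). Since not a ∨ a is a tautology, O(not d) follows.
The contrapositive of premise 6 (O(u → d)) is O(not d → not u), and O(not d) is already established, so O(not u).
The contrapositive of premise 1 (O(not p → u)) is O(not u → p), and O(not u) is already established, so O(p).
The contrapositive of premise 8 (O(not k → not p)) is O(p → k), and O(p) is already established, so O(k).
Applying K to premise 5 (O(k → r)) and O(k) yields O(r).
From O(r) and premise 9, O(r → t), we obtain O(t).
Premises 4, 7, 10, 11, 12 do not contribute to this derivation.
So O(t) follows.

Yes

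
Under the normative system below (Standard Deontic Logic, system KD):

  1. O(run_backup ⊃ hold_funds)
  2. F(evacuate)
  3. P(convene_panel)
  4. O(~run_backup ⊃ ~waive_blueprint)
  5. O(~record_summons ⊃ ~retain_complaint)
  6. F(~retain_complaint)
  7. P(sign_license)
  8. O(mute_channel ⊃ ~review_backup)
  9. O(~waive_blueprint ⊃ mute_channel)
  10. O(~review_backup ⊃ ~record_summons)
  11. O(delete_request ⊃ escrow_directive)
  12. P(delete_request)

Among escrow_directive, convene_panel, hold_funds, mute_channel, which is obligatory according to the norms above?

F(~retain_complaint) at premise 6 means O(retain_complaint).
Premise 5 is O(~record_summons ⊃ ~retain_complaint); contrapositively O(retain_complaint ⊃ record_summons). Since O(retain_complaint) holds, K gives O(record_summons).
The contrapositive of premise 10 (O(~review_backup ⊃ ~record_summons)) is O(record_summons ⊃ review_backup), and O(record_summons) is already established, so O(review_backup).
Premise 8, O(mute_channel ⊃ ~review_backup), contraposes to O(review_backup ⊃ ~mute_channel); with O(review_backup) we get O(~mute_channel).
Premise 9, O(~waive_blueprint ⊃ mute_channel), contraposes to O(~mute_channel ⊃ waive_blueprint); with O(~mute_channel) we get O(waive_blueprint).
The contrapositive of premise 4 (O(~run_backup ⊃ ~waive_blueprint)) is O(waive_blueprint ⊃ run_backup), and O(waive_blueprint) is already established, so O(run_backup).
With premise 1, O(run_backup ⊃ hold_funds), the K-axiom yields O(hold_funds).
So O(hold_funds) holds — hold_funds is obligatory. None of the other listed options is made obligatory by any chain of premises.

hold_funds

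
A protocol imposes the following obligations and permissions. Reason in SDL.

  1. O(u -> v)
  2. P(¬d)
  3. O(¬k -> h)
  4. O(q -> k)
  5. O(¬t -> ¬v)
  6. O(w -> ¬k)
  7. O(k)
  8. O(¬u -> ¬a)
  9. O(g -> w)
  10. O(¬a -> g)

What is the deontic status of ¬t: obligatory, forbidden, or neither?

Premise 7 states O(k) outright.
The contrapositive of premise 6 (O(w -> ¬k)) is O(k -> ¬w), and O(k) is already established, so O(¬w).
The contrapositive of premise 9 (O(g -> w)) is O(¬w -> ¬g), and O(¬w) is already established, so O(¬g).
Premise 10, O(¬a -> g), contraposes to O(¬g -> a); with O(¬g) we get O(a).
The contrapositive of premise 8 (O(¬u -> ¬a)) is O(a -> u), and O(a) is already established, so O(u).
With premise 1, O(u -> v), the K-axiom yields O(v).
The contrapositive of premise 5 (O(¬t -> ¬v)) is O(v -> t), and O(v) is already established, so O(t).
Premises 2, 3, 4 do not contribute to this derivation.
Thus O(t), which is F(¬t): ¬t is forbidden.

Forbidden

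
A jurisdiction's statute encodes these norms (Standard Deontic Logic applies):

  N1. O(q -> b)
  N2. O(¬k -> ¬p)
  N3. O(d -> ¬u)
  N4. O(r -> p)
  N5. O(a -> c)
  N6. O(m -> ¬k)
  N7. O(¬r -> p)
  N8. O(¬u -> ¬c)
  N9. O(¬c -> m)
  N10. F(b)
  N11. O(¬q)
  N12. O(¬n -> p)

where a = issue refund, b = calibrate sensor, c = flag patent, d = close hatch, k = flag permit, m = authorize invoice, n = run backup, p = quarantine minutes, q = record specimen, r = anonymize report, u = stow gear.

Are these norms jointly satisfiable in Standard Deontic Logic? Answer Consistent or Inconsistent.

Premise 1 is O(q -> b), but O(q) is not derivable from the premises, so it does not yield O(b).
So O(b) is not derivable, and the apparent clash with O(¬b) does not arise.
A world satisfying every obligation exists (e.g. a=false, b=false, c=true, d=false, k=true, m=false, n=false, p=true, q=false, r=false, u=true); no atom is both obligatory and forbidden, so the set is consistent.

Consistent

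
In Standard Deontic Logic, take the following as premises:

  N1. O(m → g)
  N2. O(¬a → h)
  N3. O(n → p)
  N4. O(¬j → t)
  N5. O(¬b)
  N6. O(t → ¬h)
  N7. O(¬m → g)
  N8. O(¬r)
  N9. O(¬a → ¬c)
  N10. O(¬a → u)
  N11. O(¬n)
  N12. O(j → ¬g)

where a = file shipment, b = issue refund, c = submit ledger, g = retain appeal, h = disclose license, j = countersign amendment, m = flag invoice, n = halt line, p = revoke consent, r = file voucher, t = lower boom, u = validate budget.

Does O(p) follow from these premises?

Premise 3 is O(n → p), but O(n) is not derivable from the premises, so it does not yield O(p).
No other premise forces O(p). An ideal world satisfying every premise can still have p false, so O(p) is not derivable.

No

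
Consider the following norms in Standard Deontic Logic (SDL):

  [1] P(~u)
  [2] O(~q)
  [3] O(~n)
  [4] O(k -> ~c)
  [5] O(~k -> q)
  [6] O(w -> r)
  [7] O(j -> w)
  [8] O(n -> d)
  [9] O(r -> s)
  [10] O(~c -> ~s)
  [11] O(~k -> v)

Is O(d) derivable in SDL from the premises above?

No

Premise 8 is O(n -> d), but O(n) is not derivable from the premises, so it does not yield O(d).
No other premise forces O(d). An ideal world satisfying every premise can still have d false, so O(d) is not derivable.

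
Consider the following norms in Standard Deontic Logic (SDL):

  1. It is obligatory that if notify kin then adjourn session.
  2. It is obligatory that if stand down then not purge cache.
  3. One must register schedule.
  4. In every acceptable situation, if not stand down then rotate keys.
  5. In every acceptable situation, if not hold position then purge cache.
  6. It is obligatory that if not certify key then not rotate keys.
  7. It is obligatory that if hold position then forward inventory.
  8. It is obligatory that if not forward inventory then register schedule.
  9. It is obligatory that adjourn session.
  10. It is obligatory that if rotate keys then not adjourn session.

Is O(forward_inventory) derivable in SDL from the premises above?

Premise 9 gives O(adjourn_session).
Premise 10 is O(rotate_keys → ¬adjourn_session); contrapositively O(adjourn_session → ¬rotate_keys). Since O(adjourn_session) holds, K gives O(¬rotate_keys).
Premise 4, O(¬stand_down → rotate_keys), contraposes to O(¬rotate_keys → stand_down); with O(¬rotate_keys) we get O(stand_down).
From O(stand_down) and premise 2, O(stand_down → ¬purge_cache), we obtain O(¬purge_cache).
Premise 5 is O(¬hold_position → purge_cache); contrapositively O(¬purge_cache → hold_position). Since O(¬purge_cache) holds, K gives O(hold_position).
Premise 7 is O(hold_position → forward_inventory); since O(hold_position), deontic closure gives O(forward_inventory).
Premises 1, 3, 6, 8 do not contribute to this derivation.
So O(forward_inventory) follows.

Yes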